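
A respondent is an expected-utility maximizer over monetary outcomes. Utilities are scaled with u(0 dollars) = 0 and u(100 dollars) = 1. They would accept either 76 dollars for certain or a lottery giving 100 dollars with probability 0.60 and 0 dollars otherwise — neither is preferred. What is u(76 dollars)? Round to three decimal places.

By the standard-gamble method, u(76 dollars) is just the indifference probability on the best outcome: 0.60.

0.600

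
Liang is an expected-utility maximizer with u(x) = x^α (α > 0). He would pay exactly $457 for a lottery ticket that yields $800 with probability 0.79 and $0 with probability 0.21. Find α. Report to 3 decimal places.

Since u(0) = 0, the lottery's EU is 0.79·800^α.
Setting u(457) equal to that: 457^α = 0.79·800^α ⇒ (457/800)^α = 0.79.
Take logs: α = ln 0.79 / ln(457/800) ≈ 0.42099.

α ≈ 0.421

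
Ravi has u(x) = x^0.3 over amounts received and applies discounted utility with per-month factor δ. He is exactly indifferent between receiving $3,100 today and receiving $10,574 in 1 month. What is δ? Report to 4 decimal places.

δ ≈ 0.6920

The payoff in 1 month is discounted by δ, so u(3100) = δ·u(10574) and δ = u(3100)/u(10574).
Since u(x) = x^0.3, δ = (3100/10574)^0.3 = 0.29317^0.3 = 0.69205.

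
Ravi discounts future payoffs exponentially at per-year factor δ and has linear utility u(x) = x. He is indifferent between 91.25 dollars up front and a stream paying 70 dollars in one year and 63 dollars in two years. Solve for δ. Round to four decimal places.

δ ≈ 0.7700

Equating present values: 91.25 = 70δ + 63δ².
Rearranged: 63δ² + 70δ − 91.25 = 0.
By the quadratic formula (taking the positive root), δ = (−70 + √27895.00) / 126 ≈ 0.7700.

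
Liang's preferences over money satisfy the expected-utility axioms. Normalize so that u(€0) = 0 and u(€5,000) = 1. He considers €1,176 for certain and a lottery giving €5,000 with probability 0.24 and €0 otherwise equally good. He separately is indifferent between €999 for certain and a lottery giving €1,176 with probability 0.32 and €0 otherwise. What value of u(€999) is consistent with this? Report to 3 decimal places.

0.077

The first gamble pins u(€1,176): it must equal 0.24·1 + 0.76·0 = 0.24.
The second indifference gives u(€999) = 0.32·u(€1,176) + 0.68·u(€0) = 0.32·0.24 + 0.68·0.00 = 0.0768.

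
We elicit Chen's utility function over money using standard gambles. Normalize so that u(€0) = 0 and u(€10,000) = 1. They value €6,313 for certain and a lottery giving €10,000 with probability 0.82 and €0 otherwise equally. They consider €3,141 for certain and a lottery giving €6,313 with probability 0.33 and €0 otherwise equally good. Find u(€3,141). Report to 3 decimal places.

0.271

The first gamble pins u(€6,313): it must equal 0.82·1 + 0.18·0 = 0.82.
Chaining: u(€3,141) = 0.33·0.82 + 0.67·0.00 = 0.2706.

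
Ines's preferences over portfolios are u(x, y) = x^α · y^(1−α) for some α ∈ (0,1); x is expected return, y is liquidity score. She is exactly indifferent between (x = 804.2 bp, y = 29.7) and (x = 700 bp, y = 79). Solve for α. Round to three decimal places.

α ≈ 0.876

Set the two utilities equal: 804.2^α·29.7^(1−α) = 700^α·79^(1−α).
(804.2/700)^α = (79/29.7)^(1−α); take logs: α·ln(804.2/700) = (1−α)·ln(79/29.7), i.e. α·0.138768 = (1−α)·0.978301.
With A = 0.138768 and B = 0.978301: α·A = (1−α)·B, so α = B/(A+B) = 0.978301/1.117069 ≈ 0.876.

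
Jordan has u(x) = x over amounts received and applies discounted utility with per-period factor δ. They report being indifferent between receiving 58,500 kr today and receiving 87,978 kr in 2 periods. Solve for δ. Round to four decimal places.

δ ≈ 0.8154

The payoff in 2 periods is discounted by δ^2, so u(58500) = δ^2·u(87978) and δ^2 = u(58500)/u(87978).
With u(x) = x: δ^2 = 58500/87978 = 0.66494.
Taking the square root: δ = 0.66494^(1/2) ≈ 0.8154.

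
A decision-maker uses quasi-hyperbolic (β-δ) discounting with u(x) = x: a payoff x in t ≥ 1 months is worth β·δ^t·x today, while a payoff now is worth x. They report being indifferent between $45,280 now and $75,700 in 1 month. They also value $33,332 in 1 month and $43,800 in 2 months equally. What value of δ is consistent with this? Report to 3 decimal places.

Both payoffs in the second observation are in the future, so β drops out: δ^1·33332 = δ^2·43800 ⇒ δ = 33332/43800 = 0.76100.

δ ≈ 0.761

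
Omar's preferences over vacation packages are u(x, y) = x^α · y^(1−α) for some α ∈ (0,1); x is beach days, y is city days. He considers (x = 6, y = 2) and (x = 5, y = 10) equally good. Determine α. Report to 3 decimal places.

α ≈ 0.898

Set the two utilities equal: 6^α·2^(1−α) = 5^α·10^(1−α).
(6/5)^α = (10/2)^(1−α); take logs: α·ln(6/5) = (1−α)·ln(10/2), i.e. α·0.182322 = (1−α)·1.609438.
With A = 0.182322 and B = 1.609438: α·A = (1−α)·B, so α = B/(A+B) = 1.609438/1.791760 ≈ 0.898.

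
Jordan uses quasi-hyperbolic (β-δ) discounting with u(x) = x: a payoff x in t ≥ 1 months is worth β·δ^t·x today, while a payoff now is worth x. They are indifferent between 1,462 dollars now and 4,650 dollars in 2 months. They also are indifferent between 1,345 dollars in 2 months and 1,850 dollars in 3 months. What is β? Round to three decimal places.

β ≈ 0.595

Both payoffs in the second observation are in the future, so β drops out: δ^2·1345 = δ^3·1850 ⇒ δ = 1345/1850 = 0.72703.
Substituting δ into 1462 = β·δ^2·4650: β = 1462/(2457.843) ≈ 0.595.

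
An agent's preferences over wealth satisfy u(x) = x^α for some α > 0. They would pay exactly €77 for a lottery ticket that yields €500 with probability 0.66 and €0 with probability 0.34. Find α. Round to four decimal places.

α ≈ 0.2221

The lottery's expected utility is 0.66·u(500) + 0.34·u(0) = 0.66·500^α (since u(0) = 0 for α > 0).
Setting u(77) equal to that: 77^α = 0.66·500^α ⇒ (77/500)^α = 0.66.
Take logs: α = ln 0.66 / ln(77/500) ≈ 0.222105.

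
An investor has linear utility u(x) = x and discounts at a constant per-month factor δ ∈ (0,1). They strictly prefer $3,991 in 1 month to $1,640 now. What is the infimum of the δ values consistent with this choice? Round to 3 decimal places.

Comparing present values: 1640 < δ·3991.
So δ > 1640/3991 = 0.41092.

δ > 0.411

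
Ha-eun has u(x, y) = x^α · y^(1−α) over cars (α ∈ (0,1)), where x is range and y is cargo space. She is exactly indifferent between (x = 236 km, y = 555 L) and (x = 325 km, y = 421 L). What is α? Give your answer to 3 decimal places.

α ≈ 0.463

Set the two utilities equal: 236^α·555^(1−α) = 325^α·421^(1−α).
Taking logs: α·ln 236 + (1−α)·ln 555 = α·ln 325 + (1−α)·ln 421, i.e. α·-0.319993 = (1−α)·-0.276335.
So α/(1−α) = (-0.276335)/(-0.319993) = 0.863566, and α = 0.863566/1.863566 ≈ 0.463.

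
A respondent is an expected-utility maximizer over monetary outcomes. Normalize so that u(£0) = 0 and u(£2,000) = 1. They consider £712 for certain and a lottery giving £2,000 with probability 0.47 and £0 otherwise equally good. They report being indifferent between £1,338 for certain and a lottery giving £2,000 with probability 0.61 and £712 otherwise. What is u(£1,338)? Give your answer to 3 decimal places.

0.793

The first gamble pins u(£712): it must equal 0.47·1 + 0.53·0 = 0.47.
Chaining: u(£1,338) = 0.61·1.00 + 0.39·0.47 = 0.7933.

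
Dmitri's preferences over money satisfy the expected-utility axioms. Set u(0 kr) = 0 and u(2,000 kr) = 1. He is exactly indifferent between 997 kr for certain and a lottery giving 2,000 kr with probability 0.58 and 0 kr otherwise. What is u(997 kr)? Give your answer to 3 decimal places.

The indifference gives u(997 kr) = 0.58·u(2,000 kr) + 0.42·u(0 kr) = 0.58·1 + 0.42·0 = 0.58.

0.580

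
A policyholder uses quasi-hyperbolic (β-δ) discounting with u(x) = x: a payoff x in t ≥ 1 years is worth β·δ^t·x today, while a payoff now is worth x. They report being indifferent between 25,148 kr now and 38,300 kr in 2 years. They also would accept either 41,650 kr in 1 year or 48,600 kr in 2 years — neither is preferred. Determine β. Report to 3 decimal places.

β ≈ 0.894

Both payoffs in the second observation are in the future, so β drops out: δ^1·41650 = δ^2·48600 ⇒ δ = 41650/48600 = 0.85700.
The first indifference: 25148 = β·δ^2·38300, so β = 25148/(δ^2·38300) = 25148/(0.73444·38300) ≈ 0.894.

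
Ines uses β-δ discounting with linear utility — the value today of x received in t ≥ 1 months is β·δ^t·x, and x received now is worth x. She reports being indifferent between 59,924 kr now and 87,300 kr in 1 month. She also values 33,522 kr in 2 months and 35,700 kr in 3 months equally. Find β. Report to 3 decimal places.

β ≈ 0.731

The second indifference involves only future payoffs, so β cancels: β·δ^2·33522 = β·δ^3·35700, giving δ = 33522/35700 = 0.93899.
Substituting δ into 59924 = β·δ·87300: β = 59924/(81973.966) ≈ 0.731.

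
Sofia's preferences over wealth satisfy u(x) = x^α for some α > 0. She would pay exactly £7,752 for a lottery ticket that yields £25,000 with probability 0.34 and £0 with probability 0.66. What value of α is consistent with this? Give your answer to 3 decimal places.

The lottery's expected utility is 0.34·u(25000) + 0.66·u(0) = 0.34·25000^α (since u(0) = 0 for α > 0).
Setting u(7752) equal to that: 7752^α = 0.34·25000^α ⇒ (7752/25000)^α = 0.34.
Take logs: α = ln 0.34 / ln(7752/25000) ≈ 0.92133.

α ≈ 0.921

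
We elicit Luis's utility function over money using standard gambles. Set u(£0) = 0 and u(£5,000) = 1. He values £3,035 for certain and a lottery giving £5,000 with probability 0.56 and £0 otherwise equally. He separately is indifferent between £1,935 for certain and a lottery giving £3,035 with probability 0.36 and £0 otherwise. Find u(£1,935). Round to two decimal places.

From the first indifference, u(£3,035) = 0.56·u(£5,000) + 0.44·u(£0) = 0.56·1 + 0.44·0 = 0.56.
The second indifference gives u(£1,935) = 0.36·u(£3,035) + 0.64·u(£0) = 0.36·0.56 + 0.64·0.00 = 0.2016.

0.20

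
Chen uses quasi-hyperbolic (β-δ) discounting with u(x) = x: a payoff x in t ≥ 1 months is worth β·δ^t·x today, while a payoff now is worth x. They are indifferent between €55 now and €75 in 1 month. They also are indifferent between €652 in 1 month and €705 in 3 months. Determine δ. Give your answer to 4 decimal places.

Both payoffs in the second observation are in the future, so β drops out: δ^1·652 = δ^3·705 ⇒ δ^2 = 652/705 = 0.92482, so δ = 0.96168.

δ ≈ 0.9617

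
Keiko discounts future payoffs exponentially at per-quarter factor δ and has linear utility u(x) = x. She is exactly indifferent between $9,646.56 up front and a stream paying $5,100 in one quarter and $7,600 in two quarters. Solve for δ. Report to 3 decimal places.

The stream is worth 5100δ + 7600δ² today, so 5100δ + 7600δ² = 9646.56.
So 7600δ² + 5100δ − 9646.56 = 0.
δ = (−5100 + √(5100² + 4·7600·9646.56)) / (2·7600) = (−5100 + √319265424.00) / 15200 ≈ 0.840.

δ ≈ 0.840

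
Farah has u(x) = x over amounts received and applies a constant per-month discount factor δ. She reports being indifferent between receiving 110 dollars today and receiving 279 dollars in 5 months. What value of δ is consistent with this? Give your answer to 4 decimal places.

The payoff in 5 months is discounted by δ^5, so u(110) = δ^5·u(279) and δ^5 = u(110)/u(279).
With u(x) = x: δ^5 = 110/279 = 0.39427.
Hence δ = (0.39427)^(1/5) = 0.830152.

δ ≈ 0.8302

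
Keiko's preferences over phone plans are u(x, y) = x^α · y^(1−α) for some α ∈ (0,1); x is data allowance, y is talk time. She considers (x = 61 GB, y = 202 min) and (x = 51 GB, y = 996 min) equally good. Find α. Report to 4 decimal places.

Indifference: 61^α · 202^(1−α) = 51^α · 996^(1−α).
(61/51)^α = (996/202)^(1−α); take logs: α·ln(61/51) = (1−α)·ln(996/202), i.e. α·0.1790482 = (1−α)·1.5954796.
Thus α·(1.7745278) = 1.5954796, so α = 1.5954796/1.7745278 ≈ 0.8991.

α ≈ 0.8991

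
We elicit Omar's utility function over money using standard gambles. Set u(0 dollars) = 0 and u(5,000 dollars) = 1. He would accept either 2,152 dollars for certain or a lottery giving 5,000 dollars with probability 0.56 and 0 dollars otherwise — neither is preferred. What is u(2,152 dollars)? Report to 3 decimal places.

u(2,152 dollars) equals the lottery's expected utility: 0.56·1 + 0.44·0 = 0.56.

0.560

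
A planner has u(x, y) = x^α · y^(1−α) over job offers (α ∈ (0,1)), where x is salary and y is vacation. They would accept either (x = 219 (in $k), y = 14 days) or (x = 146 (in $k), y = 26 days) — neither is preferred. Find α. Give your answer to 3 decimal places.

α ≈ 0.604

The Cobb–Douglas utilities coincide, so 219^α·14^(1−α) = 146^α·26^(1−α).
Taking logs: α·ln 219 + (1−α)·ln 14 = α·ln 146 + (1−α)·ln 26, i.e. α·0.405465 = (1−α)·0.619039.
Thus α·(1.024504) = 0.619039, so α = 0.619039/1.024504 ≈ 0.604.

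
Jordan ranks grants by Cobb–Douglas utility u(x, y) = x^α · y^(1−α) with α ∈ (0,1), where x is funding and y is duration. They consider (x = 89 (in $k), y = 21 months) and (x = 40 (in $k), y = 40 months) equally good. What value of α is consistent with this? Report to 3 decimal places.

α ≈ 0.446

Set the two utilities equal: 89^α·21^(1−α) = 40^α·40^(1−α).
Rearrange to (89/40)^α = (40/21)^(1−α) and take logs: α·0.799757 = (1−α)·0.644357.
Thus α·(1.444114) = 0.644357, so α = 0.644357/1.444114 ≈ 0.446.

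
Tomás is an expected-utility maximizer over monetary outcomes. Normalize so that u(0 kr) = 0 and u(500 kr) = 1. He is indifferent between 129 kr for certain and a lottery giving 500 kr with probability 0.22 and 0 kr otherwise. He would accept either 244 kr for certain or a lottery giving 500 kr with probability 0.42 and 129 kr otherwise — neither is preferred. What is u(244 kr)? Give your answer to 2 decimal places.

0.55

The first gamble pins u(129 kr): it must equal 0.22·1 + 0.78·0 = 0.22.
Then u(244 kr) = 0.42·u(500 kr) + 0.58·u(129 kr) = 0.42·1.00 + 0.58·0.22 = 0.5476.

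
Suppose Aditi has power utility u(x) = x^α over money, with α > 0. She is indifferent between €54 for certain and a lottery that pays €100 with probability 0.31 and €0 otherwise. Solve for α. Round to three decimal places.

α ≈ 1.901

The lottery's expected utility is 0.31·u(100) + 0.69·u(0) = 0.31·100^α (since u(0) = 0 for α > 0).
Indifference: 54^α = 0.31·100^α, so (54/100)^α = 0.31.
Take logs: α = ln 0.31 / ln(54/100) ≈ 1.90070.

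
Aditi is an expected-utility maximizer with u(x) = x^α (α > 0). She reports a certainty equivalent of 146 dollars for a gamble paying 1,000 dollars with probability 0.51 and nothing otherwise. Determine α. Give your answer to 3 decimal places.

The lottery's expected utility is 0.51·u(1000) + 0.49·u(0) = 0.51·1000^α (since u(0) = 0 for α > 0).
Indifference: 146^α = 0.51·1000^α, so (146/1000)^α = 0.51.
Taking logs: α·ln(146/1000) = ln(0.51), so α = -0.673345 / -1.924149 ≈ 0.350.

α ≈ 0.350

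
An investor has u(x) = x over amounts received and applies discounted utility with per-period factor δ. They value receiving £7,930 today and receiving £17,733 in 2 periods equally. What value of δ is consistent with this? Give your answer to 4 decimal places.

δ ≈ 0.6687

Indifference means u(7930) = δ^2 · u(17733), so δ^2 = u(7930)/u(17733).
With u(x) = x: δ^2 = 7930/17733 = 0.44719.
Taking the square root: δ = 0.44719^(1/2) ≈ 0.6687.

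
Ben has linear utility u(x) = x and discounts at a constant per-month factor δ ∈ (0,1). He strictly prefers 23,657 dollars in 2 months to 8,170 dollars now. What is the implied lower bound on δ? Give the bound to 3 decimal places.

The preference means 8170 < δ^2·23657.
Hence δ^2 > 8170/23657 = 0.34535, and x ↦ x^(1/2) is increasing on (0,∞).
δ > 0.34535^(1/2) = 0.588.

δ > 0.588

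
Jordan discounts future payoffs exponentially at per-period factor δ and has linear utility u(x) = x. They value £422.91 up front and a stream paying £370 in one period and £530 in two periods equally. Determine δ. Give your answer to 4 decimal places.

The stream is worth 370δ + 530δ² today, so 370δ + 530δ² = 422.91.
That is, 530δ² + 370δ − 422.91 = 0, a quadratic in δ.
By the quadratic formula (taking the positive root), δ = (−370 + √1033469.20) / 1060 ≈ 0.6100.

δ ≈ 0.6100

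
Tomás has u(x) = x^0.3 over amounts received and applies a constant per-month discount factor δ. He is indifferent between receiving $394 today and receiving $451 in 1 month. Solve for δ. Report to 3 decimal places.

δ ≈ 0.960

The payoff in 1 month is discounted by δ, so u(394) = δ·u(451) and δ = u(394)/u(451).
With u(x) = x^0.3: δ = 394^0.3/451^0.3 = (394/451)^0.3 = 0.96028.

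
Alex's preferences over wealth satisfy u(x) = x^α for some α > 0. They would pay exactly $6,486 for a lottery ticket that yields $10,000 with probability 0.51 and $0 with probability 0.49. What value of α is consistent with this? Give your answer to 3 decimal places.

The lottery's expected utility is 0.51·u(10000) + 0.49·u(0) = 0.51·10000^α (since u(0) = 0 for α > 0).
Setting u(6486) equal to that: 6486^α = 0.51·10000^α ⇒ (6486/10000)^α = 0.51.
Take logs: α = ln 0.51 / ln(6486/10000) ≈ 1.55529.

α ≈ 1.555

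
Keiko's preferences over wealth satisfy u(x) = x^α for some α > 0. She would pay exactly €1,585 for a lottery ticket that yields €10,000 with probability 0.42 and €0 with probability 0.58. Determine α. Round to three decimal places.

EU(lottery) = 0.42·10000^α + 0.58·0 = 0.42·10000^α.
Equating: 1585^α = 0.42·10000^α, i.e. 0.1585^α = 0.42.
α = ln(0.42) / ln(1585/10000) = -0.867501/-1.842001 ≈ 0.471.

α ≈ 0.471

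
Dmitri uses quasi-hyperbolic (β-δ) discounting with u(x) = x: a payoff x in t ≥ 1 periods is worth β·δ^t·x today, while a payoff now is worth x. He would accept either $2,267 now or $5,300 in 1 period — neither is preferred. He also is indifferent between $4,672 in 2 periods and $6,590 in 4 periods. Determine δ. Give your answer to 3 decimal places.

Both payoffs in the second observation are in the future, so β drops out: δ^2·4672 = δ^4·6590 ⇒ δ^2 = 4672/6590 = 0.70895, so δ = 0.84199.

δ ≈ 0.842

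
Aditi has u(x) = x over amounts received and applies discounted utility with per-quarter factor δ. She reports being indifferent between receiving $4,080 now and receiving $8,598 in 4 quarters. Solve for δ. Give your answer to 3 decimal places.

Equating discounted utilities: u(4080) = δ^4·u(8598) ⇒ δ^4 = u(4080)/u(8598).
With u(x) = x: δ^4 = 4080/8598 = 0.47453.
So δ = 0.47453^(1/4) ≈ 0.830.

δ ≈ 0.830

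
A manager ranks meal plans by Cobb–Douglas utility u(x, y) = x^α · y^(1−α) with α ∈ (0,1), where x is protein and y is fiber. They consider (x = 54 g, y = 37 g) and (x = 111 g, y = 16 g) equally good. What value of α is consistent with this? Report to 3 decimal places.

α ≈ 0.538

Indifference: 54^α · 37^(1−α) = 111^α · 16^(1−α).
Taking logs: α·ln 54 + (1−α)·ln 37 = α·ln 111 + (1−α)·ln 16, i.e. α·-0.720546 = (1−α)·-0.838329.
Thus α·(-1.558875) = -0.838329, so α = -0.838329/-1.558875 ≈ 0.538.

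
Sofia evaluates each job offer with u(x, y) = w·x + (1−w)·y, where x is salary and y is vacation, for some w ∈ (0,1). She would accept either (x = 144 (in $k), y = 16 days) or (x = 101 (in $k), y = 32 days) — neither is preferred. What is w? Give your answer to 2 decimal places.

Indifference: w·144 + (1−w)·16 = w·101 + (1−w)·32.
Rearranging, 43·w − 16·(1−w) = 0.
Hence w = 16/(43+16) = 16/59 = 0.27.

w = 0.27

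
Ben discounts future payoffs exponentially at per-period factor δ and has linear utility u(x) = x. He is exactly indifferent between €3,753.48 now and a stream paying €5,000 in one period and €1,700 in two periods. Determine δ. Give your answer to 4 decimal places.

δ ≈ 0.6200

Present value of the stream is 5000·δ + 1700·δ². Indifference gives 5000δ + 1700δ² = 3753.48.
So 1700δ² + 5000δ − 3753.48 = 0.
The positive root is δ = [−5000 + √(5000² + 4·1700·3753.48)] / (2·1700) = (−5000 + 7108.000)/3400 ≈ 0.6200.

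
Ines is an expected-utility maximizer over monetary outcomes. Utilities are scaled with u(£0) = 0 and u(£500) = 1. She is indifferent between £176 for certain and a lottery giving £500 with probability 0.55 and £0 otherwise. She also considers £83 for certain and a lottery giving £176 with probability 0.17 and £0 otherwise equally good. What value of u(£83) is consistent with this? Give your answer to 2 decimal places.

From the first indifference, u(£176) = 0.55·u(£500) + 0.45·u(£0) = 0.55·1 + 0.45·0 = 0.55.
Then u(£83) = 0.17·u(£176) + 0.83·u(£0) = 0.17·0.55 + 0.83·0.00 = 0.0935.

0.09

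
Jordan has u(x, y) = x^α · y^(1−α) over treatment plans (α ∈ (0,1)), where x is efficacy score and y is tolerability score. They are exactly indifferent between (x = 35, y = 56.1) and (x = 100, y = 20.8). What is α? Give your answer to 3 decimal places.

α ≈ 0.486

The Cobb–Douglas utilities coincide, so 35^α·56.1^(1−α) = 100^α·20.8^(1−α).
Rearrange to (35/100)^α = (20.8/56.1)^(1−α) and take logs: α·-1.049822 = (1−α)·-0.992183.
So α/(1−α) = (-0.992183)/(-1.049822) = 0.945096, and α = 0.945096/1.945096 ≈ 0.486.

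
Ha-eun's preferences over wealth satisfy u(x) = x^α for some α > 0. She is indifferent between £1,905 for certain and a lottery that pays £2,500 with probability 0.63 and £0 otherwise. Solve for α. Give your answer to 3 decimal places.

Since u(0) = 0, the lottery's EU is 0.63·2500^α.
Indifference: 1905^α = 0.63·2500^α, so (1905/2500)^α = 0.63.
α = ln(0.63) / ln(1905/2500) = -0.462035/-0.271809 ≈ 1.700.

α ≈ 1.700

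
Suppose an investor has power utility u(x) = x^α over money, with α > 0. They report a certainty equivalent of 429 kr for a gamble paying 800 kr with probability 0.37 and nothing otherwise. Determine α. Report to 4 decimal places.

Since u(0) = 0, the lottery's EU is 0.37·800^α.
Setting u(429) equal to that: 429^α = 0.37·800^α ⇒ (429/800)^α = 0.37.
α = ln(0.37) / ln(429/800) = -0.9942523/-0.6231548 ≈ 1.5955.

α ≈ 1.5955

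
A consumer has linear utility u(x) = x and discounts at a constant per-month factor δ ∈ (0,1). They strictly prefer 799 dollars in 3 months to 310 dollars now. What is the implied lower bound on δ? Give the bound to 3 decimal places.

δ > 0.729

Comparing present values: 310 < δ^3·799.
Hence δ^3 > 310/799 = 0.38798, and x ↦ x^(1/3) is increasing on (0,∞).
δ > (310/799)^(1/3) ≈ 0.729.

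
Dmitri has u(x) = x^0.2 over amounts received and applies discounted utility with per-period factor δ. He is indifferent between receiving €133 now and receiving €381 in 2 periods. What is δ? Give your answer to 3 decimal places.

The payoff in 2 periods is discounted by δ^2, so u(133) = δ^2·u(381) and δ^2 = u(133)/u(381).
Since u(x) = x^0.2, δ^2 = (133/381)^0.2 = 0.34908^0.2 = 0.81019.
So δ = 0.81019^(1/2) ≈ 0.900.

δ ≈ 0.900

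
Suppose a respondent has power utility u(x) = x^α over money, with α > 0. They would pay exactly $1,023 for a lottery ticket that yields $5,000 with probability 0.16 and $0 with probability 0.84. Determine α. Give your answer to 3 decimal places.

EU(lottery) = 0.16·5000^α + 0.84·0 = 0.16·5000^α.
Setting u(1023) equal to that: 1023^α = 0.16·5000^α ⇒ (1023/5000)^α = 0.16.
α = ln(0.16) / ln(1023/5000) = -1.832581/-1.586698 ≈ 1.155.

α ≈ 1.155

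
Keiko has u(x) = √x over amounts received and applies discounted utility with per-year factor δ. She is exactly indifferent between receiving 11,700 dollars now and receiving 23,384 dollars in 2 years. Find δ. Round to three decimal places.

Equating discounted utilities: u(11700) = δ^2·u(23384) ⇒ δ^2 = u(11700)/u(23384).
With u(x) = √x: δ^2 = √11700/√23384 = √(11700/23384) = 0.70735.
Hence δ = (0.70735)^(1/2) = 0.84104.

δ ≈ 0.841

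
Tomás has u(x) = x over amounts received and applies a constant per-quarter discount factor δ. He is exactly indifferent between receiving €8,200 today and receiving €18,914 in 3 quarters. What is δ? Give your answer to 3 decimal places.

δ ≈ 0.757

Equating discounted utilities: u(8200) = δ^3·u(18914) ⇒ δ^3 = u(8200)/u(18914).
With u(x) = x: δ^3 = 8200/18914 = 0.43354.
So δ = 0.43354^(1/3) ≈ 0.757.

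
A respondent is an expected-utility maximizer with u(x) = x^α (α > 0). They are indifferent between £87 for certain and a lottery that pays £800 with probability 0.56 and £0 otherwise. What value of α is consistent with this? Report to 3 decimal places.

α ≈ 0.261

Since u(0) = 0, the lottery's EU is 0.56·800^α.
Indifference: 87^α = 0.56·800^α, so (87/800)^α = 0.56.
Take logs: α = ln 0.56 / ln(87/800) ≈ 0.26133.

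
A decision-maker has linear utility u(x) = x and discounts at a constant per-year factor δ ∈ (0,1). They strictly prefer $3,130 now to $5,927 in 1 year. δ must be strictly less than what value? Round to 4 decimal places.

The preference means 3130 > δ·5927.
Dividing through by 5927 gives δ < 0.52809.

δ < 0.5281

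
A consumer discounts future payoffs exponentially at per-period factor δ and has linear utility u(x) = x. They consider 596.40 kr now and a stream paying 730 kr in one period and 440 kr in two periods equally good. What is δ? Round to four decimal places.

The stream is worth 730δ + 440δ² today, so 730δ + 440δ² = 596.40.
That is, 440δ² + 730δ − 596.40 = 0, a quadratic in δ.
The positive root is δ = [−730 + √(730² + 4·440·596.40)] / (2·440) = (−730 + 1258.000)/880 ≈ 0.6000.

δ ≈ 0.6000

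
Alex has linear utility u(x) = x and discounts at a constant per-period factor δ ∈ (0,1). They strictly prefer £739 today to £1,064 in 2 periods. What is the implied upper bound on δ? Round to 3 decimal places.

δ < 0.833

The preference means 739 > δ^2·1064.
Dividing by 1064: δ^2 < 0.69455. Both sides are positive, so the square root keeps the direction.
δ < 0.69455^(1/2) = 0.833.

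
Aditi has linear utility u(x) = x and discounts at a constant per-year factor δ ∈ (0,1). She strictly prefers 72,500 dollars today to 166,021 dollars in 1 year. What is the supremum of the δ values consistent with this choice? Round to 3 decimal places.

The preference means 72500 > δ·166021.
So δ < 72500/166021 = 0.43669.

δ < 0.437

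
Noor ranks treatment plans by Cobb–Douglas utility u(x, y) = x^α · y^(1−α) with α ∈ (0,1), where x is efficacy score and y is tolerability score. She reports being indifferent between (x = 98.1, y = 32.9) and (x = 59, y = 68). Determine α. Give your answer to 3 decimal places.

The Cobb–Douglas utilities coincide, so 98.1^α·32.9^(1−α) = 59^α·68^(1−α).
Taking logs: α·ln 98.1 + (1−α)·ln 32.9 = α·ln 59 + (1−α)·ln 68, i.e. α·0.508450 = (1−α)·0.726035.
With A = 0.508450 and B = 0.726035: α·A = (1−α)·B, so α = B/(A+B) = 0.726035/1.234485 ≈ 0.588.

α ≈ 0.588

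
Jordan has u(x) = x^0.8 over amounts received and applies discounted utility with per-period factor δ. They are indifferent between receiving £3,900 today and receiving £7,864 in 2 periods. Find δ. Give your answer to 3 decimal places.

Indifference means u(3900) = δ^2 · u(7864), so δ^2 = u(3900)/u(7864).
Since u(x) = x^0.8, δ^2 = (3900/7864)^0.8 = 0.49593^0.8 = 0.57061.
Hence δ = (0.57061)^(1/2) = 0.75539.

δ ≈ 0.755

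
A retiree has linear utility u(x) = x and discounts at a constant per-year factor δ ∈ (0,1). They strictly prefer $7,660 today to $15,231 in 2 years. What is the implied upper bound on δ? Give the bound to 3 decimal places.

δ < 0.709

Comparing present values: 7660 > δ^2·15231.
Hence δ^2 < 7660/15231 = 0.50292, and x ↦ x^(1/2) is increasing on (0,∞).
δ < 0.50292^(1/2) = 0.709.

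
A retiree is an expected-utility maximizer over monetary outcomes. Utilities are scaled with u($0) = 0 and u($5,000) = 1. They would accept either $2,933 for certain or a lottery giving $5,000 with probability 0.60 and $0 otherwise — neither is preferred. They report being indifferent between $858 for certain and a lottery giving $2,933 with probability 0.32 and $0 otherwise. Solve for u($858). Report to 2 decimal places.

From the first indifference, u($2,933) = 0.60·u($5,000) + 0.40·u($0) = 0.60·1 + 0.40·0 = 0.60.
Then u($858) = 0.32·u($2,933) + 0.68·u($0) = 0.32·0.60 + 0.68·0.00 = 0.1920.

0.19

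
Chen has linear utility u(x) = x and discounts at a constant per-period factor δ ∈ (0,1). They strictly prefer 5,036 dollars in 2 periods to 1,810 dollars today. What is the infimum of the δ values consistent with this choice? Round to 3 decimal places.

δ > 0.600

Comparing present values: 1810 < δ^2·5036.
Hence δ^2 > 1810/5036 = 0.35941, and x ↦ x^(1/2) is increasing on (0,∞).
δ > (1810/5036)^(1/2) ≈ 0.600.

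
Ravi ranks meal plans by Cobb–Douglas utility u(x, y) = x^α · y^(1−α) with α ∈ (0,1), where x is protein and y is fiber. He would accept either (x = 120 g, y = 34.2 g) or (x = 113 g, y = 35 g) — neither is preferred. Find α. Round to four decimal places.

α ≈ 0.2778

Set the two utilities equal: 120^α·34.2^(1−α) = 113^α·35^(1−α).
Rearrange to (120/113)^α = (35/34.2)^(1−α) and take logs: α·0.0601039 = (1−α)·0.0231224.
Thus α·(0.0832263) = 0.0231224, so α = 0.0231224/0.0832263 ≈ 0.2778.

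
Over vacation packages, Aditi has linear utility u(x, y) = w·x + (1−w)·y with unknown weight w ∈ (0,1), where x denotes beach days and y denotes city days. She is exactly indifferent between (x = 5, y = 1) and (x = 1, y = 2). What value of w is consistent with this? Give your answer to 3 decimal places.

w = 0.200

Equating utilities: w·5 + (1−w)·1 = w·1 + (1−w)·2.
w·(5−1) = (1−w)·(2−1), i.e. w·4 = (1−w)·1.
The marginal rate of substitution is 1/4, so w = 1/(4+1) = 0.200.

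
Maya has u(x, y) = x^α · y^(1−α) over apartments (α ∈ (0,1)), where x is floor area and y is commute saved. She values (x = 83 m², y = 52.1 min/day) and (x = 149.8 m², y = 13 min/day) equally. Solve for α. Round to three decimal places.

α ≈ 0.702

Indifference: 83^α · 52.1^(1−α) = 149.8^α · 13^(1−α).
(83/149.8)^α = (13/52.1)^(1−α); take logs: α·ln(83/149.8) = (1−α)·ln(13/52.1), i.e. α·-0.590460 = (1−α)·-1.388216.
So α/(1−α) = (-1.388216)/(-0.590460) = 2.351075, and α = 2.351075/3.351075 ≈ 0.702.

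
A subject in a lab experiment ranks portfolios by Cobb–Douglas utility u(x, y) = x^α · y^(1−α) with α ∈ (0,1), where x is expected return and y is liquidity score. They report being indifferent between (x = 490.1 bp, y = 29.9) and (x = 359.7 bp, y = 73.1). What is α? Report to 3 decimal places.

The Cobb–Douglas utilities coincide, so 490.1^α·29.9^(1−α) = 359.7^α·73.1^(1−α).
Rearrange to (490.1/359.7)^α = (73.1/29.9)^(1−α) and take logs: α·0.309339 = (1−α)·0.893970.
With A = 0.309339 and B = 0.893970: α·A = (1−α)·B, so α = B/(A+B) = 0.893970/1.203309 ≈ 0.743.

α ≈ 0.743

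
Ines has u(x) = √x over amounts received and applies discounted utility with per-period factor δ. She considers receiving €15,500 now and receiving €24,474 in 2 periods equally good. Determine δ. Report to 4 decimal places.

δ ≈ 0.8921

Indifference means u(15500) = δ^2 · u(24474), so δ^2 = u(15500)/u(24474).
With u(x) = √x: δ^2 = √15500/√24474 = √(15500/24474) = 0.79582.
Hence δ = (0.79582)^(1/2) = 0.892086.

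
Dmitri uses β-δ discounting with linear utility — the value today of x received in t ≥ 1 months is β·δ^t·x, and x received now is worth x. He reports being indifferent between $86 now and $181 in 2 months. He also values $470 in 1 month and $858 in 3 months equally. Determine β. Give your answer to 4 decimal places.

β ≈ 0.8674

From the later pair, β·δ^1·470 = β·δ^3·858; dividing through, δ^2 = 470/858 = 0.54779, so δ = 0.74013.
Substituting δ into 86 = β·δ^2·181: β = 86/(99.149) ≈ 0.8674.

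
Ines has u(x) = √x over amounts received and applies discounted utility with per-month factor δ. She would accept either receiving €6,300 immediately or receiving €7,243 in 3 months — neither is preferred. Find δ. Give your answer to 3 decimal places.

δ ≈ 0.977

Indifference means u(6300) = δ^3 · u(7243), so δ^3 = u(6300)/u(7243).
Since u(x) = √x, δ^3 = √(6300/7243) = 0.93263.
So δ = 0.93263^(1/3) ≈ 0.977.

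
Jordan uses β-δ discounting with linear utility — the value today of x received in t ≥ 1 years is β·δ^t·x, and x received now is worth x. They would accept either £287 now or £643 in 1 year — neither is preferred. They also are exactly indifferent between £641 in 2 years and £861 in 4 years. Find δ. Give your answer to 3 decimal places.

From the later pair, β·δ^2·641 = β·δ^4·861; dividing through, δ^2 = 641/861 = 0.74448, so δ = 0.86283.

δ ≈ 0.863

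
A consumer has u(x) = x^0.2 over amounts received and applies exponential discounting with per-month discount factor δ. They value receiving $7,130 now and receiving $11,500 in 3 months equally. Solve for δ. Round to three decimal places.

δ ≈ 0.969

Indifference means u(7130) = δ^3 · u(11500), so δ^3 = u(7130)/u(11500).
Since u(x) = x^0.2, δ^3 = (7130/11500)^0.2 = 0.62000^0.2 = 0.90882.
So δ = 0.90882^(1/3) ≈ 0.969.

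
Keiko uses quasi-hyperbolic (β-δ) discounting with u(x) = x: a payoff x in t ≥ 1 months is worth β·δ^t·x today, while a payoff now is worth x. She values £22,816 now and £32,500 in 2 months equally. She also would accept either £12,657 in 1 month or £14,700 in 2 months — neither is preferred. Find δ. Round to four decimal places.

δ ≈ 0.8610

The second indifference involves only future payoffs, so β cancels: β·δ^1·12657 = β·δ^2·14700, giving δ = 12657/14700 = 0.86102.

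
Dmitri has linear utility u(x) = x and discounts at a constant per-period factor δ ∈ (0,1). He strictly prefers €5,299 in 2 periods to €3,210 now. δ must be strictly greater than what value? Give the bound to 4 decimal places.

δ > 0.7783

The preference means 3210 < δ^2·5299.
So δ^2 > 3210/5299 = 0.60577; taking the square root of both positive sides preserves the inequality.
δ > 0.60577^(1/2) = 0.7783.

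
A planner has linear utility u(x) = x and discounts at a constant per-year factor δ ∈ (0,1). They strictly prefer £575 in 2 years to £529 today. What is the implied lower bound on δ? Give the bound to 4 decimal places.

Comparing present values: 529 < δ^2·575.
Hence δ^2 > 529/575 = 0.92000, and x ↦ x^(1/2) is increasing on (0,∞).
δ > (529/575)^(1/2) ≈ 0.9592.

δ > 0.9592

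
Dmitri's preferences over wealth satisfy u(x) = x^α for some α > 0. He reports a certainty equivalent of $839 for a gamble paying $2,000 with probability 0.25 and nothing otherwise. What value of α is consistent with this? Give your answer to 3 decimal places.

EU(lottery) = 0.25·2000^α + 0.75·0 = 0.25·2000^α.
Equating: 839^α = 0.25·2000^α, i.e. 0.4195^α = 0.25.
α = ln(0.25) / ln(839/2000) = -1.386294/-0.868692 ≈ 1.596.

α ≈ 1.596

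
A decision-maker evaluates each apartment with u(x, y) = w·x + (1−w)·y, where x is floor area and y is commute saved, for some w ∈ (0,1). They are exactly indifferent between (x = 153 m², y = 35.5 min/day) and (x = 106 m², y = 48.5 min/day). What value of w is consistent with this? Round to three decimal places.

u(153,35.5) = u(106,48.5) means w·153 + (1−w)·35.5 = w·106 + (1−w)·48.5.
Rearranging, 47·w − 13·(1−w) = 0.
The marginal rate of substitution is 13/47, so w = 13/(47+13) = 0.217.

w = 0.217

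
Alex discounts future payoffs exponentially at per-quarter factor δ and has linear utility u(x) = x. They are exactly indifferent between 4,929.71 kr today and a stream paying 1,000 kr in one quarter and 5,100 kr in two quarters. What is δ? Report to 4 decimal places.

Equating present values: 4929.71 = 1000δ + 5100δ².
That is, 5100δ² + 1000δ − 4929.71 = 0, a quadratic in δ.
By the quadratic formula (taking the positive root), δ = (−1000 + √101566084.00) / 10200 ≈ 0.8900.

δ ≈ 0.8900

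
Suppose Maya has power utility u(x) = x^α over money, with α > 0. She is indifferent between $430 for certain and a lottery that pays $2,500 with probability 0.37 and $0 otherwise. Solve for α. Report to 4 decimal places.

The lottery's expected utility is 0.37·u(2500) + 0.63·u(0) = 0.37·2500^α (since u(0) = 0 for α > 0).
Setting u(430) equal to that: 430^α = 0.37·2500^α ⇒ (430/2500)^α = 0.37.
Taking logs: α·ln(430/2500) = ln(0.37), so α = -0.9942523 / -1.7602608 ≈ 0.5648.

α ≈ 0.5648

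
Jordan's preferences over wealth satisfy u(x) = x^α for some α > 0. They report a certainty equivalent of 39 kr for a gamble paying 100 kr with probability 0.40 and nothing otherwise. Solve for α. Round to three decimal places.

α ≈ 0.973

EU(lottery) = 0.40·100^α + 0.60·0 = 0.40·100^α.
Setting u(39) equal to that: 39^α = 0.40·100^α ⇒ (39/100)^α = 0.40.
Taking logs: α·ln(39/100) = ln(0.40), so α = -0.916291 / -0.941609 ≈ 0.973.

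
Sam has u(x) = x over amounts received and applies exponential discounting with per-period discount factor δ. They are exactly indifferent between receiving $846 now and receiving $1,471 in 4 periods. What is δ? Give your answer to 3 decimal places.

δ ≈ 0.871

Indifference means u(846) = δ^4 · u(1471), so δ^4 = u(846)/u(1471).
With u(x) = x: δ^4 = 846/1471 = 0.57512.
Taking the 4th root: δ = 0.57512^(1/4) ≈ 0.871.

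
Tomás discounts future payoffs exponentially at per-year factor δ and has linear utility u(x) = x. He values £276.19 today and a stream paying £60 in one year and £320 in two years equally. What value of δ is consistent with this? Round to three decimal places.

The stream is worth 60δ + 320δ² today, so 60δ + 320δ² = 276.19.
So 320δ² + 60δ − 276.19 = 0.
The positive root is δ = [−60 + √(60² + 4·320·276.19)] / (2·320) = (−60 + 597.598)/640 ≈ 0.840.

δ ≈ 0.840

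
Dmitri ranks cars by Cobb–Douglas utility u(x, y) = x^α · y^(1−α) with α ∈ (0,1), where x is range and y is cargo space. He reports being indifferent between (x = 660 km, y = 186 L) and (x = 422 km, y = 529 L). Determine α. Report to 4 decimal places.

α ≈ 0.7003

Indifference: 660^α · 186^(1−α) = 422^α · 529^(1−α).
(660/422)^α = (529/186)^(1−α); take logs: α·ln(660/422) = (1−α)·ln(529/186), i.e. α·0.4472345 = (1−α)·1.0452418.
Thus α·(1.4924763) = 1.0452418, so α = 1.0452418/1.4924763 ≈ 0.7003.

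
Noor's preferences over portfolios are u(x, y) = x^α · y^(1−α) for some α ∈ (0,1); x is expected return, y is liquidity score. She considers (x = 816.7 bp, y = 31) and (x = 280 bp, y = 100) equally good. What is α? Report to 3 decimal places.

α ≈ 0.522

Set the two utilities equal: 816.7^α·31^(1−α) = 280^α·100^(1−α).
(816.7/280)^α = (100/31)^(1−α); take logs: α·ln(816.7/280) = (1−α)·ln(100/31), i.e. α·1.070482 = (1−α)·1.171183.
So α/(1−α) = (1.171183)/(1.070482) = 1.094071, and α = 1.094071/2.094071 ≈ 0.522.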